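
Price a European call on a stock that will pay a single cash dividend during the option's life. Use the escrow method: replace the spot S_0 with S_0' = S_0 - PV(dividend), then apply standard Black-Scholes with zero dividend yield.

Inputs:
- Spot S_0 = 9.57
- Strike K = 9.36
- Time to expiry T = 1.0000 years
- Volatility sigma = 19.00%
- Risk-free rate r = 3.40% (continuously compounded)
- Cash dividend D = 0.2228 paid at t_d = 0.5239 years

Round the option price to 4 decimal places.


PV(D) = D * exp(-r * t_d) = 0.2228 * 0.98234511 = 0.21886649
S_0' = S_0 - PV(D) = 9.5700 - 0.21886649 = 9.35113351
d1 = (ln(S_0'/K) + (r + sigma^2/2)*T) / (sigma*sqrt(T)) = 0.26895935
d2 = d1 - sigma*sqrt(T) = 0.07895935
exp(-rT) = 0.96657150
N(d1) = 0.60601952; N(d2) = 0.53146752
C = S_0' * N(d1) - K * exp(-rT) * N(d2) = 9.35113351 * 0.60601952 - 9.3600 * 0.96657150 * 0.53146752 = 0.8587

Answer: Price = 0.8587


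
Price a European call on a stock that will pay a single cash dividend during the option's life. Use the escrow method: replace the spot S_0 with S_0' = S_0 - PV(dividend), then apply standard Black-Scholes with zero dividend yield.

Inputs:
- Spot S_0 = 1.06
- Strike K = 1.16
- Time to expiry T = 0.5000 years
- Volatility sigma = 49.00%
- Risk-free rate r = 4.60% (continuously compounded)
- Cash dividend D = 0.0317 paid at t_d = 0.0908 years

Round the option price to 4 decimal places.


Answer: Price = 0.1019

Derivation:
PV(D) = D * exp(-r * t_d) = 0.0317 * 0.99583191 = 0.03156787
S_0' = S_0 - PV(D) = 1.0600 - 0.03156787 = 1.02843213
d1 = (ln(S_0'/K) + (r + sigma^2/2)*T) / (sigma*sqrt(T)) = -0.10782532
d2 = d1 - sigma*sqrt(T) = -0.45430764
exp(-rT) = 0.97726248
N(d1) = 0.45706713; N(d2) = 0.32480371
C = S_0' * N(d1) - K * exp(-rT) * N(d2) = 1.02843213 * 0.45706713 - 1.1600 * 0.97726248 * 0.32480371 = 0.1019


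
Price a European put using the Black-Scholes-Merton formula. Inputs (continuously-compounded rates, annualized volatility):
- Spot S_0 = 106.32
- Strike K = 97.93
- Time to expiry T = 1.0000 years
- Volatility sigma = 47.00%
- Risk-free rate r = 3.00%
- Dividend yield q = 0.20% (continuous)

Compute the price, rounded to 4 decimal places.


d1 = (ln(S/K) + (r - q + 0.5*sigma^2) * T) / (sigma * sqrt(T)) = 0.46946910
d2 = d1 - sigma * sqrt(T) = -0.00053090
exp(-rT) = 0.97044553; exp(-qT) = 0.99800200
P = K * exp(-rT) * N(-d2) - S_0 * exp(-qT) * N(-d1)
N(-d1) = 0.31936718; N(-d2) = 0.50021180
P = 97.9300 * 0.97044553 * 0.50021180 - 106.3200 * 0.99800200 * 0.31936718 = 13.6507

Answer: Price = 13.6507


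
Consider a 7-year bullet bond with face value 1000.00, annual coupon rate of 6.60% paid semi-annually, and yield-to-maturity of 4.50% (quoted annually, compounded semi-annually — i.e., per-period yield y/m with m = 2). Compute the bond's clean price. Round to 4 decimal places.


Coupon per period c = face * coupon_rate / m = 33.000000
Periods per year m = 2; per-period yield y/m = 0.022500
Number of cashflows N = 14
Cashflows (t years, CF_t, discount factor 1/(1+y/m)^(m*t), PV):
  t = 0.5000: CF_t = 33.000000, DF = 0.977995, PV = 32.273839
  t = 1.0000: CF_t = 33.000000, DF = 0.956474, PV = 31.563656
  t = 1.5000: CF_t = 33.000000, DF = 0.935427, PV = 30.869102
  t = 2.0000: CF_t = 33.000000, DF = 0.914843, PV = 30.189830
  t = 2.5000: CF_t = 33.000000, DF = 0.894712, PV = 29.525506
  t = 3.0000: CF_t = 33.000000, DF = 0.875024, PV = 28.875801
  t = 3.5000: CF_t = 33.000000, DF = 0.855769, PV = 28.240392
  t = 4.0000: CF_t = 33.000000, DF = 0.836938, PV = 27.618965
  t = 4.5000: CF_t = 33.000000, DF = 0.818522, PV = 27.011213
  t = 5.0000: CF_t = 33.000000, DF = 0.800510, PV = 26.416834
  t = 5.5000: CF_t = 33.000000, DF = 0.782895, PV = 25.835535
  t = 6.0000: CF_t = 33.000000, DF = 0.765667, PV = 25.267027
  t = 6.5000: CF_t = 33.000000, DF = 0.748819, PV = 24.711029
  t = 7.0000: CF_t = 1033.000000, DF = 0.732341, PV = 756.508632
Price P = sum_t PV_t = 1124.907362

Answer: Price = 1124.9074


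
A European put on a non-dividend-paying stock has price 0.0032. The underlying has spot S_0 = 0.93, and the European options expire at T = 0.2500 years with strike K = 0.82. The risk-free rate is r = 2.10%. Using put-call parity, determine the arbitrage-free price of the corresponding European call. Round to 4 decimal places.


Answer: Call price = 0.1175

Derivation:
Put-call parity: C - P = S_0 * exp(-qT) - K * exp(-rT).
S_0 * exp(-qT) = 0.9300 * 1.00000000 = 0.93000000
K * exp(-rT) = 0.8200 * 0.99476376 = 0.81570628
C = P + S*exp(-qT) - K*exp(-rT)
C = 0.0032 + 0.93000000 - 0.81570628 = 0.1175


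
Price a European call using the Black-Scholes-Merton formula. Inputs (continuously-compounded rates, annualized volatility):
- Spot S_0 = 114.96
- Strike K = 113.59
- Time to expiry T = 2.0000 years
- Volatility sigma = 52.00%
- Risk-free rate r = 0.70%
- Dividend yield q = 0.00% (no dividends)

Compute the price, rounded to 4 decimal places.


Answer: Price = 34.0530

Derivation:
d1 = (ln(S/K) + (r - q + 0.5*sigma^2) * T) / (sigma * sqrt(T)) = 0.40303559
d2 = d1 - sigma * sqrt(T) = -0.33235546
exp(-rT) = 0.98609754; exp(-qT) = 1.00000000
C = S_0 * exp(-qT) * N(d1) - K * exp(-rT) * N(d2)
N(d1) = 0.65653898; N(d2) = 0.36981043
C = 114.9600 * 1.00000000 * 0.65653898 - 113.5900 * 0.98609754 * 0.36981043 = 34.0530


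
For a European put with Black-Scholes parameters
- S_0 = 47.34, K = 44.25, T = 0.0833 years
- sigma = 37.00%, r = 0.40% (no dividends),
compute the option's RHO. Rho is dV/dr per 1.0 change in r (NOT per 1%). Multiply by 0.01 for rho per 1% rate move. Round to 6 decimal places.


Answer: Rho = -1.033012

Derivation:
d1 = 0.6886074990; d2 = 0.5818190633
phi(d1) = 0.3147336111; exp(-qT) = 1.0000000000; exp(-rT) = 0.9996668555
N(-d2) = 0.2803442810
Rho = -K*T*exp(-rT)*N(-d2) = -44.2500 * 0.0833 * 0.9996668555 * 0.2803442810 = -1.033012


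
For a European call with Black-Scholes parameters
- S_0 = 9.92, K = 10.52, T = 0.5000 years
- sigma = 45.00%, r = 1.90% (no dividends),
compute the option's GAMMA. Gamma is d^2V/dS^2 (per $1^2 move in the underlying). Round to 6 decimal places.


Answer: Gamma = 0.126385

Derivation:
d1 = 0.0043988767; d2 = -0.3137991749
phi(d1) = 0.3989384206; exp(-qT) = 1.0000000000; exp(-rT) = 0.9905449824
Gamma = exp(-qT) * phi(d1) / (S * sigma * sqrt(T)) = 1.0000000000 * 0.3989384206 / (9.9200 * 0.4500 * 0.7071067812) = 0.126385


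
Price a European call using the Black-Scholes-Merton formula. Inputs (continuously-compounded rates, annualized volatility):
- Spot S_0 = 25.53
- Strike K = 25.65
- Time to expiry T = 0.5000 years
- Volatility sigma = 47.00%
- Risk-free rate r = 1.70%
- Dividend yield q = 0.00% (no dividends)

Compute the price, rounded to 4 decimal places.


d1 = (ln(S/K) + (r - q + 0.5*sigma^2) * T) / (sigma * sqrt(T)) = 0.17763624
d2 = d1 - sigma * sqrt(T) = -0.15470395
exp(-rT) = 0.99153602; exp(-qT) = 1.00000000
C = S_0 * exp(-qT) * N(d1) - K * exp(-rT) * N(d2)
N(d1) = 0.57049567; N(d2) = 0.43852736
C = 25.5300 * 1.00000000 * 0.57049567 - 25.6500 * 0.99153602 * 0.43852736 = 3.4117

Answer: Price = 3.4117


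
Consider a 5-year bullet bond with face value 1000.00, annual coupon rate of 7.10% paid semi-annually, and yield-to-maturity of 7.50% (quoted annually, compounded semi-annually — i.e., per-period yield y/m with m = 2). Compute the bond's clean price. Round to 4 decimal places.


Coupon per period c = face * coupon_rate / m = 35.500000
Periods per year m = 2; per-period yield y/m = 0.037500
Number of cashflows N = 10
Cashflows (t years, CF_t, discount factor 1/(1+y/m)^(m*t), PV):
  t = 0.5000: CF_t = 35.500000, DF = 0.963855, PV = 34.216867
  t = 1.0000: CF_t = 35.500000, DF = 0.929017, PV = 32.980113
  t = 1.5000: CF_t = 35.500000, DF = 0.895438, PV = 31.788061
  t = 2.0000: CF_t = 35.500000, DF = 0.863073, PV = 30.639095
  t = 2.5000: CF_t = 35.500000, DF = 0.831878, PV = 29.531658
  t = 3.0000: CF_t = 35.500000, DF = 0.801810, PV = 28.464248
  t = 3.5000: CF_t = 35.500000, DF = 0.772829, PV = 27.435420
  t = 4.0000: CF_t = 35.500000, DF = 0.744895, PV = 26.443778
  t = 4.5000: CF_t = 35.500000, DF = 0.717971, PV = 25.487979
  t = 5.0000: CF_t = 1035.500000, DF = 0.692020, PV = 716.587205
Price P = sum_t PV_t = 983.574425

Answer: Price = 983.5744


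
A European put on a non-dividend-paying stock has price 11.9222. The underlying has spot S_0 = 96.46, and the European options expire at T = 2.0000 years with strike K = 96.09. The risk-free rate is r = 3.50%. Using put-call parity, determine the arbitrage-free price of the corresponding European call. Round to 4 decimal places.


Answer: Call price = 18.7885

Derivation:
Put-call parity: C - P = S_0 * exp(-qT) - K * exp(-rT).
S_0 * exp(-qT) = 96.4600 * 1.00000000 = 96.46000000
K * exp(-rT) = 96.0900 * 0.93239382 = 89.59372215
C = P + S*exp(-qT) - K*exp(-rT)
C = 11.9222 + 96.46000000 - 89.59372215 = 18.7885


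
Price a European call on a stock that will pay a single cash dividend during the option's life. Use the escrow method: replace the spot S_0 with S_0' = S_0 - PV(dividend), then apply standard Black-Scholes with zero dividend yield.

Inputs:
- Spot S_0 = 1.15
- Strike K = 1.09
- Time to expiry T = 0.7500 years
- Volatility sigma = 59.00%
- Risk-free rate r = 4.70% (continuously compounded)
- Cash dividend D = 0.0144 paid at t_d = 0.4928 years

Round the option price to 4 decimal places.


Answer: Price = 0.2649

Derivation:
PV(D) = D * exp(-r * t_d) = 0.0144 * 0.97710457 = 0.01407031
S_0' = S_0 - PV(D) = 1.1500 - 0.01407031 = 1.13592969
d1 = (ln(S_0'/K) + (r + sigma^2/2)*T) / (sigma*sqrt(T)) = 0.40524359
d2 = d1 - sigma*sqrt(T) = -0.10571140
exp(-rT) = 0.96536405
N(d1) = 0.65735077; N(d2) = 0.45790567
C = S_0' * N(d1) - K * exp(-rT) * N(d2) = 1.13592969 * 0.65735077 - 1.0900 * 0.96536405 * 0.45790567 = 0.2649


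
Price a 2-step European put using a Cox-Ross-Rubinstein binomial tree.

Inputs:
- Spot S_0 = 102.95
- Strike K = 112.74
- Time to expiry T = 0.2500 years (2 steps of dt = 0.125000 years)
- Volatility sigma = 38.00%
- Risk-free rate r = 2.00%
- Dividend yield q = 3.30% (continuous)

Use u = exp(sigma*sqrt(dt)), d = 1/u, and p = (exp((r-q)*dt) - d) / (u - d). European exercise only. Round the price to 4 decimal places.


dt = T/N = 0.125000
u = exp(sigma*sqrt(dt)) = 1.143793; d = 1/u = 0.874284
p = (exp((r-q)*dt) - d) / (u - d) = 0.460438
Discount per step: exp(-r*dt) = 0.997503
Stock lattice S(k, i) with i counting down-moves:
  k=0: S(0,0) = 102.9500
  k=1: S(1,0) = 117.7535; S(1,1) = 90.0075
  k=2: S(2,0) = 134.6857; S(2,1) = 102.9500; S(2,2) = 78.6921
Terminal payoffs V(N, i) = max(K - S_T, 0):
  V(2,0) = 0.000000; V(2,1) = 9.790000; V(2,2) = 34.047893
Backward induction: V(k, i) = exp(-r*dt) * [p * V(k+1, i) + (1-p) * V(k+1, i+1)].
  V(1,0) = exp(-r*dt) * [p*0.000000 + (1-p)*9.790000] = 5.269120
  V(1,1) = exp(-r*dt) * [p*9.790000 + (1-p)*34.047893] = 22.821505
  V(0,0) = exp(-r*dt) * [p*5.269120 + (1-p)*22.821505] = 14.702912

Answer: Price = V(0,0) = 14.7029


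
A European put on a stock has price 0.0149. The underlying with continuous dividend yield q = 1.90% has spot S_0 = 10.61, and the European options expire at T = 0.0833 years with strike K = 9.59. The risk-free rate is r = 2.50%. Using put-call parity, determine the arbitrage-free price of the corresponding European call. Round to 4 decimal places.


Put-call parity: C - P = S_0 * exp(-qT) - K * exp(-rT).
S_0 * exp(-qT) = 10.6100 * 0.99841855 = 10.59322083
K * exp(-rT) = 9.5900 * 0.99791967 = 9.57004961
C = P + S*exp(-qT) - K*exp(-rT)
C = 0.0149 + 10.59322083 - 9.57004961 = 1.0381

Answer: Call price = 1.0381


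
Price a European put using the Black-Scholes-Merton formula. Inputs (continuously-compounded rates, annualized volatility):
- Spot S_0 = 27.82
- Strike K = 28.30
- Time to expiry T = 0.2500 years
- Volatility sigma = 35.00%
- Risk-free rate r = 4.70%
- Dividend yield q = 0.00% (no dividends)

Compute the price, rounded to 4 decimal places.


d1 = (ln(S/K) + (r - q + 0.5*sigma^2) * T) / (sigma * sqrt(T)) = 0.05689075
d2 = d1 - sigma * sqrt(T) = -0.11810925
exp(-rT) = 0.98831876; exp(-qT) = 1.00000000
P = K * exp(-rT) * N(-d2) - S_0 * exp(-qT) * N(-d1)
N(-d1) = 0.47731611; N(-d2) = 0.54700945
P = 28.3000 * 0.98831876 * 0.54700945 - 27.8200 * 1.00000000 * 0.47731611 = 2.0206

Answer: Price = 2.0206


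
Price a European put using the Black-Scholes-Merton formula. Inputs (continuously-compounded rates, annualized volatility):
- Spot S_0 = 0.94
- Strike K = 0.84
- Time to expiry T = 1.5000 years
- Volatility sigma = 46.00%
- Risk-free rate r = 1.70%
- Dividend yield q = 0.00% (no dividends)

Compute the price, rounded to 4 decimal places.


d1 = (ln(S/K) + (r - q + 0.5*sigma^2) * T) / (sigma * sqrt(T)) = 0.52660122
d2 = d1 - sigma * sqrt(T) = -0.03678143
exp(-rT) = 0.97482238; exp(-qT) = 1.00000000
P = K * exp(-rT) * N(-d2) - S_0 * exp(-qT) * N(-d1)
N(-d1) = 0.29923527; N(-d2) = 0.51467036
P = 0.8400 * 0.97482238 * 0.51467036 - 0.9400 * 1.00000000 * 0.29923527 = 0.1402

Answer: Price = 0.1402


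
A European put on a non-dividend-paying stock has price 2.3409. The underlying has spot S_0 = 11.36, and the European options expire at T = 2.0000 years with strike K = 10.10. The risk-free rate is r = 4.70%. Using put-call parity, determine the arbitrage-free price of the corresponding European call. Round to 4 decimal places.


Put-call parity: C - P = S_0 * exp(-qT) - K * exp(-rT).
S_0 * exp(-qT) = 11.3600 * 1.00000000 = 11.36000000
K * exp(-rT) = 10.1000 * 0.91028276 = 9.19385590
C = P + S*exp(-qT) - K*exp(-rT)
C = 2.3409 + 11.36000000 - 9.19385590 = 4.5070

Answer: Call price = 4.5070


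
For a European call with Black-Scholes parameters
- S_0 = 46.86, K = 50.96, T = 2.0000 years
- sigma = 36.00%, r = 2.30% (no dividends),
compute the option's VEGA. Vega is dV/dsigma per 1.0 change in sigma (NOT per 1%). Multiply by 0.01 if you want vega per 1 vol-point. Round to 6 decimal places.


d1 = 0.1801618154; d2 = -0.3289550670
phi(d1) = 0.3925200450; exp(-qT) = 1.0000000000; exp(-rT) = 0.9550419622
Vega = S * exp(-qT) * phi(d1) * sqrt(T) = 46.8600 * 1.0000000000 * 0.3925200450 * 1.4142135624 = 26.012322

Answer: Vega = 26.012322


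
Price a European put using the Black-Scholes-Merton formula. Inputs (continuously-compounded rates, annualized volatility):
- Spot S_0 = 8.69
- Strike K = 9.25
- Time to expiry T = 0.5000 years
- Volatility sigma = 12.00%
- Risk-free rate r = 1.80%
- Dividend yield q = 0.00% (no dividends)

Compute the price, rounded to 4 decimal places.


d1 = (ln(S/K) + (r - q + 0.5*sigma^2) * T) / (sigma * sqrt(T)) = -0.58749510
d2 = d1 - sigma * sqrt(T) = -0.67234791
exp(-rT) = 0.99104038; exp(-qT) = 1.00000000
P = K * exp(-rT) * N(-d2) - S_0 * exp(-qT) * N(-d1)
N(-d1) = 0.72156438; N(-d2) = 0.74931888
P = 9.2500 * 0.99104038 * 0.74931888 - 8.6900 * 1.00000000 * 0.72156438 = 0.5987

Answer: Price = 0.5987


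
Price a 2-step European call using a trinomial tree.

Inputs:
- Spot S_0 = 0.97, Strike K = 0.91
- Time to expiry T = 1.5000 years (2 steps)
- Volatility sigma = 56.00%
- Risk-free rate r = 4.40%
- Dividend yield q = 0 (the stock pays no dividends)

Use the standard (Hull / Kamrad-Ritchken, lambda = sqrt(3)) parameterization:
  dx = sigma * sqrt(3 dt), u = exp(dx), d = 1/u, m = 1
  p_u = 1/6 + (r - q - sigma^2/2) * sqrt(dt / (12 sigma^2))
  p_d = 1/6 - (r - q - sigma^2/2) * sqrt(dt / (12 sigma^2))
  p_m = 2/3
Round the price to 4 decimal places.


Answer: Price = V(0,0) = 0.2763

Derivation:
dt = T/N = 0.750000; dx = sigma*sqrt(3*dt) = 0.840000
u = exp(dx) = 2.316367; d = 1/u = 0.431711
p_u = 0.116310, p_m = 0.666667, p_d = 0.217024
Discount per step: exp(-r*dt) = 0.967539
Stock lattice S(k, j) with j the centered position index:
  k=0: S(0,+0) = 0.9700
  k=1: S(1,-1) = 0.4188; S(1,+0) = 0.9700; S(1,+1) = 2.2469
  k=2: S(2,-2) = 0.1808; S(2,-1) = 0.4188; S(2,+0) = 0.9700; S(2,+1) = 2.2469; S(2,+2) = 5.2046
Terminal payoffs V(N, j) = max(S_T - K, 0):
  V(2,-2) = 0.000000; V(2,-1) = 0.000000; V(2,+0) = 0.060000; V(2,+1) = 1.336876; V(2,+2) = 4.294589
Backward induction: V(k, j) = exp(-r*dt) * [p_u * V(k+1, j+1) + p_m * V(k+1, j) + p_d * V(k+1, j-1)]
  V(1,-1) = exp(-r*dt) * [p_u*0.060000 + p_m*0.000000 + p_d*0.000000] = 0.006752
  V(1,+0) = exp(-r*dt) * [p_u*1.336876 + p_m*0.060000 + p_d*0.000000] = 0.189145
  V(1,+1) = exp(-r*dt) * [p_u*4.294589 + p_m*1.336876 + p_d*0.060000] = 1.358205
  V(0,+0) = exp(-r*dt) * [p_u*1.358205 + p_m*0.189145 + p_d*0.006752] = 0.276266


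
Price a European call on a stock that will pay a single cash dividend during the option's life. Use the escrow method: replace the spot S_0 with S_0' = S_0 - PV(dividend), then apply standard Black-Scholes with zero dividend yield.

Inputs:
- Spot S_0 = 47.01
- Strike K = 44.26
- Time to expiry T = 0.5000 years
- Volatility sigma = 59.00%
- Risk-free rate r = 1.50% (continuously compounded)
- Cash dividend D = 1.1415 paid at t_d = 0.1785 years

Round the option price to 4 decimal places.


PV(D) = D * exp(-r * t_d) = 1.1415 * 0.99732608 = 1.13844772
S_0' = S_0 - PV(D) = 47.0100 - 1.13844772 = 45.87155228
d1 = (ln(S_0'/K) + (r + sigma^2/2)*T) / (sigma*sqrt(T)) = 0.31229866
d2 = d1 - sigma*sqrt(T) = -0.10489434
exp(-rT) = 0.99252805
N(d1) = 0.62259322; N(d2) = 0.45822982
C = S_0' * N(d1) - K * exp(-rT) * N(d2) = 45.87155228 * 0.62259322 - 44.2600 * 0.99252805 * 0.45822982 = 8.4296

Answer: Price = 8.4296


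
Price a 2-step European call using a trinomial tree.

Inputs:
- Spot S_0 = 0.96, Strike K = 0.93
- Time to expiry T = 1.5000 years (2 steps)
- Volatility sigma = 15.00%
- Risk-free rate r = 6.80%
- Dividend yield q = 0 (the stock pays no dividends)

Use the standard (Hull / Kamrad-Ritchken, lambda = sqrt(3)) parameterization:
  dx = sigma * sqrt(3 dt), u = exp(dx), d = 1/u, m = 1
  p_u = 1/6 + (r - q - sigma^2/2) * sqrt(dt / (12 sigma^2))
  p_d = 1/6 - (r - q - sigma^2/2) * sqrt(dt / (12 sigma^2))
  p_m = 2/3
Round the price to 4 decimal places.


dt = T/N = 0.750000; dx = sigma*sqrt(3*dt) = 0.225000
u = exp(dx) = 1.252323; d = 1/u = 0.798516
p_u = 0.261250, p_m = 0.666667, p_d = 0.072083
Discount per step: exp(-r*dt) = 0.950279
Stock lattice S(k, j) with j the centered position index:
  k=0: S(0,+0) = 0.9600
  k=1: S(1,-1) = 0.7666; S(1,+0) = 0.9600; S(1,+1) = 1.2022
  k=2: S(2,-2) = 0.6121; S(2,-1) = 0.7666; S(2,+0) = 0.9600; S(2,+1) = 1.2022; S(2,+2) = 1.5056
Terminal payoffs V(N, j) = max(S_T - K, 0):
  V(2,-2) = 0.000000; V(2,-1) = 0.000000; V(2,+0) = 0.030000; V(2,+1) = 0.272230; V(2,+2) = 0.575580
Backward induction: V(k, j) = exp(-r*dt) * [p_u * V(k+1, j+1) + p_m * V(k+1, j) + p_d * V(k+1, j-1)]
  V(1,-1) = exp(-r*dt) * [p_u*0.030000 + p_m*0.000000 + p_d*0.000000] = 0.007448
  V(1,+0) = exp(-r*dt) * [p_u*0.272230 + p_m*0.030000 + p_d*0.000000] = 0.086589
  V(1,+1) = exp(-r*dt) * [p_u*0.575580 + p_m*0.272230 + p_d*0.030000] = 0.317411
  V(0,+0) = exp(-r*dt) * [p_u*0.317411 + p_m*0.086589 + p_d*0.007448] = 0.134167

Answer: Price = V(0,0) = 0.1342


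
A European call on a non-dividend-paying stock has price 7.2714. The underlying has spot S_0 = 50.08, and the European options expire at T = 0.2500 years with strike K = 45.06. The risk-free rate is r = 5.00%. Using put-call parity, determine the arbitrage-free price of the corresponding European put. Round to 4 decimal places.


Put-call parity: C - P = S_0 * exp(-qT) - K * exp(-rT).
S_0 * exp(-qT) = 50.0800 * 1.00000000 = 50.08000000
K * exp(-rT) = 45.0600 * 0.98757780 = 44.50025569
P = C - S*exp(-qT) + K*exp(-rT)
P = 7.2714 - 50.08000000 + 44.50025569 = 1.6917

Answer: Put price = 1.6917


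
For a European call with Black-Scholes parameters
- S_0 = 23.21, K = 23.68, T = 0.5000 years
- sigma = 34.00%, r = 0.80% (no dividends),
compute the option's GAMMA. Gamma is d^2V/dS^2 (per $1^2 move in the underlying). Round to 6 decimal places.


Answer: Gamma = 0.071392

Derivation:
d1 = 0.0534589792; d2 = -0.1869573264
phi(d1) = 0.3983726264; exp(-qT) = 1.0000000000; exp(-rT) = 0.9960079893
Gamma = exp(-qT) * phi(d1) / (S * sigma * sqrt(T)) = 1.0000000000 * 0.3983726264 / (23.2100 * 0.3400 * 0.7071067812) = 0.071392


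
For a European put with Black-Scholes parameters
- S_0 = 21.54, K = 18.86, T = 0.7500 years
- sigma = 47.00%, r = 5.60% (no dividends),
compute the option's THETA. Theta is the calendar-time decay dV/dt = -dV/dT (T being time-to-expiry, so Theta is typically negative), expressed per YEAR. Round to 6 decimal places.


d1 = 0.6331343301; d2 = 0.2261023903
phi(d1) = 0.3264860447; exp(-qT) = 1.0000000000; exp(-rT) = 0.9588697806
Theta = -S*exp(-qT)*phi(d1)*sigma/(2*sqrt(T)) + r*K*exp(-rT)*N(-d2) - q*S*exp(-qT)*N(-d1)
N(-d1) = 0.2633229627; N(-d2) = 0.4105608928; sqrt(T) = 0.8660254038
Term 1 = -21.5400 * 1.0000000000 * 0.3264860447 * 0.4700 / (2 * 0.8660254038) = -1.9083039625
Term 2 = 0.0560 * 18.8600 * 0.9588697806 * 0.4105608928 = 0.4157831894
Term 3 = 0 (no dividend yield, q = 0)
Theta = -1.9083039625 + (0.4157831894) + (0.0000000000) = -1.492521

Answer: Theta = -1.492521


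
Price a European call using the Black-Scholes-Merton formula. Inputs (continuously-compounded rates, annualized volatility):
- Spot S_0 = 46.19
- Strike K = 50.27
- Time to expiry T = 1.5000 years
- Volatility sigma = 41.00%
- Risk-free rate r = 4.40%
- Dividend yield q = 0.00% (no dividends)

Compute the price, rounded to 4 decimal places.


Answer: Price = 8.8146

Derivation:
d1 = (ln(S/K) + (r - q + 0.5*sigma^2) * T) / (sigma * sqrt(T)) = 0.21394171
d2 = d1 - sigma * sqrt(T) = -0.28820368
exp(-rT) = 0.93613086; exp(-qT) = 1.00000000
C = S_0 * exp(-qT) * N(d1) - K * exp(-rT) * N(d2)
N(d1) = 0.58470374; N(d2) = 0.38659541
C = 46.1900 * 1.00000000 * 0.58470374 - 50.2700 * 0.93613086 * 0.38659541 = 8.8146


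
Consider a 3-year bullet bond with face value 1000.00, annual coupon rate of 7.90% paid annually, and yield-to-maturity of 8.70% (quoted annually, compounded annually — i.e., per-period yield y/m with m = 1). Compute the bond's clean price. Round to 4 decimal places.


Coupon per period c = face * coupon_rate / m = 79.000000
Periods per year m = 1; per-period yield y/m = 0.087000
Number of cashflows N = 3
Cashflows (t years, CF_t, discount factor 1/(1+y/m)^(m*t), PV):
  t = 1.0000: CF_t = 79.000000, DF = 0.919963, PV = 72.677093
  t = 2.0000: CF_t = 79.000000, DF = 0.846332, PV = 66.860251
  t = 3.0000: CF_t = 1079.000000, DF = 0.778595, PV = 840.103536
Price P = sum_t PV_t = 979.640880

Answer: Price = 979.6409


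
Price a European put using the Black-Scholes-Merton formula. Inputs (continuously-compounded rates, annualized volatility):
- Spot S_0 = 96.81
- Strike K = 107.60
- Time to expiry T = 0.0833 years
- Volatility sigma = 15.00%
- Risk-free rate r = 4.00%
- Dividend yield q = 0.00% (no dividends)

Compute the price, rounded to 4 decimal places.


d1 = (ln(S/K) + (r - q + 0.5*sigma^2) * T) / (sigma * sqrt(T)) = -2.34222954
d2 = d1 - sigma * sqrt(T) = -2.38552215
exp(-rT) = 0.99667354; exp(-qT) = 1.00000000
P = K * exp(-rT) * N(-d2) - S_0 * exp(-qT) * N(-d1)
N(-d1) = 0.99041554; N(-d2) = 0.99147255
P = 107.6000 * 0.99667354 * 0.99147255 - 96.8100 * 1.00000000 * 0.99041554 = 10.4454

Answer: Price = 10.4454


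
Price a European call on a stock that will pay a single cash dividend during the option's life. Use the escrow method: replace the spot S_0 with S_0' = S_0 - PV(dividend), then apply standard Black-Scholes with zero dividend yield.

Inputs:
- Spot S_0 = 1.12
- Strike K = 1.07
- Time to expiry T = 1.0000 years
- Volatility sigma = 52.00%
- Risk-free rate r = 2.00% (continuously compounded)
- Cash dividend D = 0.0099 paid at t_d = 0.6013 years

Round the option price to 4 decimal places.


Answer: Price = 0.2534

Derivation:
PV(D) = D * exp(-r * t_d) = 0.0099 * 0.98804602 = 0.00978166
S_0' = S_0 - PV(D) = 1.1200 - 0.00978166 = 1.11021834
d1 = (ln(S_0'/K) + (r + sigma^2/2)*T) / (sigma*sqrt(T)) = 0.36941933
d2 = d1 - sigma*sqrt(T) = -0.15058067
exp(-rT) = 0.98019867
N(d1) = 0.64409241; N(d2) = 0.44015326
C = S_0' * N(d1) - K * exp(-rT) * N(d2) = 1.11021834 * 0.64409241 - 1.0700 * 0.98019867 * 0.44015326 = 0.2534


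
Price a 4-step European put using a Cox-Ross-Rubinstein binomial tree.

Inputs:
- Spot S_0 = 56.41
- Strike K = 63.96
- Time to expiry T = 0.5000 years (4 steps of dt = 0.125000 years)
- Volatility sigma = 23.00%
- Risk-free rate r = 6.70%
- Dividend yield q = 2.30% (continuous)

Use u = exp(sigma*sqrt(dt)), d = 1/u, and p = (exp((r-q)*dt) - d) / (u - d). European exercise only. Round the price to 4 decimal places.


Answer: Price = V(0,0) = 7.6534

Derivation:
dt = T/N = 0.125000
u = exp(sigma*sqrt(dt)) = 1.084715; d = 1/u = 0.921901
p = (exp((r-q)*dt) - d) / (u - d) = 0.513556
Discount per step: exp(-r*dt) = 0.991660
Stock lattice S(k, i) with i counting down-moves:
  k=0: S(0,0) = 56.4100
  k=1: S(1,0) = 61.1888; S(1,1) = 52.0044
  k=2: S(2,0) = 66.3724; S(2,1) = 56.4100; S(2,2) = 47.9430
  k=3: S(3,0) = 71.9951; S(3,1) = 61.1888; S(3,2) = 52.0044; S(3,3) = 44.1987
  k=4: S(4,0) = 78.0942; S(4,1) = 66.3724; S(4,2) = 56.4100; S(4,3) = 47.9430; S(4,4) = 40.7468
Terminal payoffs V(N, i) = max(K - S_T, 0):
  V(4,0) = 0.000000; V(4,1) = 0.000000; V(4,2) = 7.550000; V(4,3) = 16.017044; V(4,4) = 23.213199
Backward induction: V(k, i) = exp(-r*dt) * [p * V(k+1, i) + (1-p) * V(k+1, i+1)].
  V(3,0) = exp(-r*dt) * [p*0.000000 + (1-p)*0.000000] = 0.000000
  V(3,1) = exp(-r*dt) * [p*0.000000 + (1-p)*7.550000] = 3.642023
  V(3,2) = exp(-r*dt) * [p*7.550000 + (1-p)*16.017044] = 11.571426
  V(3,3) = exp(-r*dt) * [p*16.017044 + (1-p)*23.213199] = 19.354794
  V(2,0) = exp(-r*dt) * [p*0.000000 + (1-p)*3.642023] = 1.756865
  V(2,1) = exp(-r*dt) * [p*3.642023 + (1-p)*11.571426] = 7.436691
  V(2,2) = exp(-r*dt) * [p*11.571426 + (1-p)*19.354794] = 15.229517
  V(1,0) = exp(-r*dt) * [p*1.756865 + (1-p)*7.436691] = 4.482088
  V(1,1) = exp(-r*dt) * [p*7.436691 + (1-p)*15.229517] = 11.133829
  V(0,0) = exp(-r*dt) * [p*4.482088 + (1-p)*11.133829] = 7.653422


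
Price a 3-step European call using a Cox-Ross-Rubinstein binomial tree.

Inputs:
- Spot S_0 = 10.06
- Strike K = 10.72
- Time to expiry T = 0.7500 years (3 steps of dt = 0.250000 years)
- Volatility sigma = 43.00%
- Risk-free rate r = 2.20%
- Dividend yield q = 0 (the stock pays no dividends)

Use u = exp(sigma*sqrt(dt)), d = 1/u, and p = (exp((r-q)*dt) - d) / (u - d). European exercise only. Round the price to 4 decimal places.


dt = T/N = 0.250000
u = exp(sigma*sqrt(dt)) = 1.239862; d = 1/u = 0.806541
p = (exp((r-q)*dt) - d) / (u - d) = 0.459184
Discount per step: exp(-r*dt) = 0.994515
Stock lattice S(k, i) with i counting down-moves:
  k=0: S(0,0) = 10.0600
  k=1: S(1,0) = 12.4730; S(1,1) = 8.1138
  k=2: S(2,0) = 15.4648; S(2,1) = 10.0600; S(2,2) = 6.5441
  k=3: S(3,0) = 19.1742; S(3,1) = 12.4730; S(3,2) = 8.1138; S(3,3) = 5.2781
Terminal payoffs V(N, i) = max(S_T - K, 0):
  V(3,0) = 8.454230; V(3,1) = 1.753011; V(3,2) = 0.000000; V(3,3) = 0.000000
Backward induction: V(k, i) = exp(-r*dt) * [p * V(k+1, i) + (1-p) * V(k+1, i+1)].
  V(2,0) = exp(-r*dt) * [p*8.454230 + (1-p)*1.753011] = 4.803609
  V(2,1) = exp(-r*dt) * [p*1.753011 + (1-p)*0.000000] = 0.800539
  V(2,2) = exp(-r*dt) * [p*0.000000 + (1-p)*0.000000] = 0.000000
  V(1,0) = exp(-r*dt) * [p*4.803609 + (1-p)*0.800539] = 2.624211
  V(1,1) = exp(-r*dt) * [p*0.800539 + (1-p)*0.000000] = 0.365578
  V(0,0) = exp(-r*dt) * [p*2.624211 + (1-p)*0.365578] = 1.395012

Answer: Price = V(0,0) = 1.3950


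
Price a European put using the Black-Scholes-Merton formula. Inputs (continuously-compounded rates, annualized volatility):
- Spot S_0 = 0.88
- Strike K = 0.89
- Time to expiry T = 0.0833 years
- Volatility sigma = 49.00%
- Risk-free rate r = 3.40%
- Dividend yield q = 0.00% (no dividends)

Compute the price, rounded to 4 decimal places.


Answer: Price = 0.0536

Derivation:
d1 = (ln(S/K) + (r - q + 0.5*sigma^2) * T) / (sigma * sqrt(T)) = 0.01083851
d2 = d1 - sigma * sqrt(T) = -0.13058401
exp(-rT) = 0.99717181; exp(-qT) = 1.00000000
P = K * exp(-rT) * N(-d2) - S_0 * exp(-qT) * N(-d1)
N(-d1) = 0.49567614; N(-d2) = 0.55194780
P = 0.8900 * 0.99717181 * 0.55194780 - 0.8800 * 1.00000000 * 0.49567614 = 0.0536


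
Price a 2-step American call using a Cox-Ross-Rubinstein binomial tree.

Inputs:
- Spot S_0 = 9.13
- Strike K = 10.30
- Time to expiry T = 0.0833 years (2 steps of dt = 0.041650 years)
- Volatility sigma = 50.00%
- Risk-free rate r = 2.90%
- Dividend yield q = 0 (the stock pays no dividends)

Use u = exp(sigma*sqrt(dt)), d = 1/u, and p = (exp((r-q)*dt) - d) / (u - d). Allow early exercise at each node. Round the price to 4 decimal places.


Answer: Price = V(0,0) = 0.2065

Derivation:
dt = T/N = 0.041650
u = exp(sigma*sqrt(dt)) = 1.107430; d = 1/u = 0.902992
p = (exp((r-q)*dt) - d) / (u - d) = 0.480423
Discount per step: exp(-r*dt) = 0.998793
Stock lattice S(k, i) with i counting down-moves:
  k=0: S(0,0) = 9.1300
  k=1: S(1,0) = 10.1108; S(1,1) = 8.2443
  k=2: S(2,0) = 11.1970; S(2,1) = 9.1300; S(2,2) = 7.4446
Terminal payoffs V(N, i) = max(S_T - K, 0):
  V(2,0) = 0.897035; V(2,1) = 0.000000; V(2,2) = 0.000000
Backward induction: V(k, i) = exp(-r*dt) * [p * V(k+1, i) + (1-p) * V(k+1, i+1)]; then take max(V_cont, immediate exercise) for American.
  V(1,0) = exp(-r*dt) * [p*0.897035 + (1-p)*0.000000] = 0.430436; exercise = 0.000000; V(1,0) = max -> 0.430436
  V(1,1) = exp(-r*dt) * [p*0.000000 + (1-p)*0.000000] = 0.000000; exercise = 0.000000; V(1,1) = max -> 0.000000
  V(0,0) = exp(-r*dt) * [p*0.430436 + (1-p)*0.000000] = 0.206542; exercise = 0.000000; V(0,0) = max -> 0.206542


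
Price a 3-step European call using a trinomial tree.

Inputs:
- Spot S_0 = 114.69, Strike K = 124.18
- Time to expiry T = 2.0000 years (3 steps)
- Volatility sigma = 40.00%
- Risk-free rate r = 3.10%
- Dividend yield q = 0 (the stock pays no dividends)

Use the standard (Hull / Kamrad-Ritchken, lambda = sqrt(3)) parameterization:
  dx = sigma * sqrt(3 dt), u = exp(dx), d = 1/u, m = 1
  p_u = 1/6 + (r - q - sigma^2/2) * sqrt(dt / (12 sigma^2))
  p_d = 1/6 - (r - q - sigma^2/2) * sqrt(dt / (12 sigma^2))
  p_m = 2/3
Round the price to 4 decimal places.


Answer: Price = V(0,0) = 23.7306

Derivation:
dt = T/N = 0.666667; dx = sigma*sqrt(3*dt) = 0.565685
u = exp(dx) = 1.760654; d = 1/u = 0.567971
p_u = 0.137793, p_m = 0.666667, p_d = 0.195540
Discount per step: exp(-r*dt) = 0.979545
Stock lattice S(k, j) with j the centered position index:
  k=0: S(0,+0) = 114.6900
  k=1: S(1,-1) = 65.1406; S(1,+0) = 114.6900; S(1,+1) = 201.9294
  k=2: S(2,-2) = 36.9979; S(2,-1) = 65.1406; S(2,+0) = 114.6900; S(2,+1) = 201.9294; S(2,+2) = 355.5279
  k=3: S(3,-3) = 21.0137; S(3,-2) = 36.9979; S(3,-1) = 65.1406; S(3,+0) = 114.6900; S(3,+1) = 201.9294; S(3,+2) = 355.5279; S(3,+3) = 625.9617
Terminal payoffs V(N, j) = max(S_T - K, 0):
  V(3,-3) = 0.000000; V(3,-2) = 0.000000; V(3,-1) = 0.000000; V(3,+0) = 0.000000; V(3,+1) = 77.749426; V(3,+2) = 231.347885; V(3,+3) = 501.781652
Backward induction: V(k, j) = exp(-r*dt) * [p_u * V(k+1, j+1) + p_m * V(k+1, j) + p_d * V(k+1, j-1)]
  V(2,-2) = exp(-r*dt) * [p_u*0.000000 + p_m*0.000000 + p_d*0.000000] = 0.000000
  V(2,-1) = exp(-r*dt) * [p_u*0.000000 + p_m*0.000000 + p_d*0.000000] = 0.000000
  V(2,+0) = exp(-r*dt) * [p_u*77.749426 + p_m*0.000000 + p_d*0.000000] = 10.494201
  V(2,+1) = exp(-r*dt) * [p_u*231.347885 + p_m*77.749426 + p_d*0.000000] = 81.998827
  V(2,+2) = exp(-r*dt) * [p_u*501.781652 + p_m*231.347885 + p_d*77.749426] = 233.697137
  V(1,-1) = exp(-r*dt) * [p_u*10.494201 + p_m*0.000000 + p_d*0.000000] = 1.416451
  V(1,+0) = exp(-r*dt) * [p_u*81.998827 + p_m*10.494201 + p_d*0.000000] = 17.920793
  V(1,+1) = exp(-r*dt) * [p_u*233.697137 + p_m*81.998827 + p_d*10.494201] = 87.100969
  V(0,+0) = exp(-r*dt) * [p_u*87.100969 + p_m*17.920793 + p_d*1.416451] = 23.730550


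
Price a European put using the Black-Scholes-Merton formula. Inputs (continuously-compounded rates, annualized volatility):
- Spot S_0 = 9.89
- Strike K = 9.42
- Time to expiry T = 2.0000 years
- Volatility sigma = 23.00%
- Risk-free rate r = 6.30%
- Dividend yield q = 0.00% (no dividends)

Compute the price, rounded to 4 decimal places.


d1 = (ln(S/K) + (r - q + 0.5*sigma^2) * T) / (sigma * sqrt(T)) = 0.69969463
d2 = d1 - sigma * sqrt(T) = 0.37442551
exp(-rT) = 0.88161485; exp(-qT) = 1.00000000
P = K * exp(-rT) * N(-d2) - S_0 * exp(-qT) * N(-d1)
N(-d1) = 0.24205901; N(-d2) = 0.35404388
P = 9.4200 * 0.88161485 * 0.35404388 - 9.8900 * 1.00000000 * 0.24205901 = 0.5463

Answer: Price = 0.5463


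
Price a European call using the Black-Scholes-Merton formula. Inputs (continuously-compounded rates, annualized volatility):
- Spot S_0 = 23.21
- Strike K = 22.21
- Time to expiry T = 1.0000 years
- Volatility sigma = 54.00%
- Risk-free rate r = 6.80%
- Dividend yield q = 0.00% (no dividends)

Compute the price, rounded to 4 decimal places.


Answer: Price = 6.0060

Derivation:
d1 = (ln(S/K) + (r - q + 0.5*sigma^2) * T) / (sigma * sqrt(T)) = 0.47748256
d2 = d1 - sigma * sqrt(T) = -0.06251744
exp(-rT) = 0.93426047; exp(-qT) = 1.00000000
C = S_0 * exp(-qT) * N(d1) - K * exp(-rT) * N(d2)
N(d1) = 0.68349073; N(d2) = 0.47507539
C = 23.2100 * 1.00000000 * 0.68349073 - 22.2100 * 0.93426047 * 0.47507539 = 6.0060


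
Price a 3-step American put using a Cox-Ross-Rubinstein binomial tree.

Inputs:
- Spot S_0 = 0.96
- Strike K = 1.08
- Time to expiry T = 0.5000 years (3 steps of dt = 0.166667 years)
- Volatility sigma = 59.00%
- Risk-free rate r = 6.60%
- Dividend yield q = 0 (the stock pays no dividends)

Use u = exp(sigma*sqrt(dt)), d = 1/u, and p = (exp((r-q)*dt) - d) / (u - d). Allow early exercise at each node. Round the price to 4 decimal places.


Answer: Price = V(0,0) = 0.2216

Derivation:
dt = T/N = 0.166667
u = exp(sigma*sqrt(dt)) = 1.272351; d = 1/u = 0.785947
p = (exp((r-q)*dt) - d) / (u - d) = 0.462813
Discount per step: exp(-r*dt) = 0.989060
Stock lattice S(k, i) with i counting down-moves:
  k=0: S(0,0) = 0.9600
  k=1: S(1,0) = 1.2215; S(1,1) = 0.7545
  k=2: S(2,0) = 1.5541; S(2,1) = 0.9600; S(2,2) = 0.5930
  k=3: S(3,0) = 1.9774; S(3,1) = 1.2215; S(3,2) = 0.7545; S(3,3) = 0.4661
Terminal payoffs V(N, i) = max(K - S_T, 0):
  V(3,0) = 0.000000; V(3,1) = 0.000000; V(3,2) = 0.325491; V(3,3) = 0.613931
Backward induction: V(k, i) = exp(-r*dt) * [p * V(k+1, i) + (1-p) * V(k+1, i+1)]; then take max(V_cont, immediate exercise) for American.
  V(2,0) = exp(-r*dt) * [p*0.000000 + (1-p)*0.000000] = 0.000000; exercise = 0.000000; V(2,0) = max -> 0.000000
  V(2,1) = exp(-r*dt) * [p*0.000000 + (1-p)*0.325491] = 0.172937; exercise = 0.120000; V(2,1) = max -> 0.172937
  V(2,2) = exp(-r*dt) * [p*0.325491 + (1-p)*0.613931] = 0.475182; exercise = 0.486996; V(2,2) = max -> 0.486996
  V(1,0) = exp(-r*dt) * [p*0.000000 + (1-p)*0.172937] = 0.091883; exercise = 0.000000; V(1,0) = max -> 0.091883
  V(1,1) = exp(-r*dt) * [p*0.172937 + (1-p)*0.486996] = 0.337908; exercise = 0.325491; V(1,1) = max -> 0.337908
  V(0,0) = exp(-r*dt) * [p*0.091883 + (1-p)*0.337908] = 0.221594; exercise = 0.120000; V(0,0) = max -> 0.221594


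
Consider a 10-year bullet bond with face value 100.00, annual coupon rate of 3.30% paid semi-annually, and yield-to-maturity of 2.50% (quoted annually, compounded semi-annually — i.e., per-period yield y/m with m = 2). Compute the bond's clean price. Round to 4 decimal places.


Coupon per period c = face * coupon_rate / m = 1.650000
Periods per year m = 2; per-period yield y/m = 0.012500
Number of cashflows N = 20
Cashflows (t years, CF_t, discount factor 1/(1+y/m)^(m*t), PV):
  t = 0.5000: CF_t = 1.650000, DF = 0.987654, PV = 1.629630
  t = 1.0000: CF_t = 1.650000, DF = 0.975461, PV = 1.609511
  t = 1.5000: CF_t = 1.650000, DF = 0.963418, PV = 1.589640
  t = 2.0000: CF_t = 1.650000, DF = 0.951524, PV = 1.570015
  t = 2.5000: CF_t = 1.650000, DF = 0.939777, PV = 1.550632
  t = 3.0000: CF_t = 1.650000, DF = 0.928175, PV = 1.531489
  t = 3.5000: CF_t = 1.650000, DF = 0.916716, PV = 1.512581
  t = 4.0000: CF_t = 1.650000, DF = 0.905398, PV = 1.493907
  t = 4.5000: CF_t = 1.650000, DF = 0.894221, PV = 1.475464
  t = 5.0000: CF_t = 1.650000, DF = 0.883181, PV = 1.457249
  t = 5.5000: CF_t = 1.650000, DF = 0.872277, PV = 1.439258
  t = 6.0000: CF_t = 1.650000, DF = 0.861509, PV = 1.421489
  t = 6.5000: CF_t = 1.650000, DF = 0.850873, PV = 1.403940
  t = 7.0000: CF_t = 1.650000, DF = 0.840368, PV = 1.386607
  t = 7.5000: CF_t = 1.650000, DF = 0.829993, PV = 1.369489
  t = 8.0000: CF_t = 1.650000, DF = 0.819746, PV = 1.352581
  t = 8.5000: CF_t = 1.650000, DF = 0.809626, PV = 1.335883
  t = 9.0000: CF_t = 1.650000, DF = 0.799631, PV = 1.319391
  t = 9.5000: CF_t = 1.650000, DF = 0.789759, PV = 1.303102
  t = 10.0000: CF_t = 101.650000, DF = 0.780009, PV = 79.287869
Price P = sum_t PV_t = 107.039726

Answer: Price = 107.0397


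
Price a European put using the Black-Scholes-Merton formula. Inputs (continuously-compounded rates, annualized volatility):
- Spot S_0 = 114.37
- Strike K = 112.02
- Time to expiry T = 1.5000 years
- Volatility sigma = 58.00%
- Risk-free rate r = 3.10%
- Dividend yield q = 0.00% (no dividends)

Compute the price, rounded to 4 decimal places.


Answer: Price = 27.1221

Derivation:
d1 = (ln(S/K) + (r - q + 0.5*sigma^2) * T) / (sigma * sqrt(T)) = 0.44986340
d2 = d1 - sigma * sqrt(T) = -0.26048862
exp(-rT) = 0.95456456; exp(-qT) = 1.00000000
P = K * exp(-rT) * N(-d2) - S_0 * exp(-qT) * N(-d1)
N(-d1) = 0.32640447; N(-d2) = 0.60275655
P = 112.0200 * 0.95456456 * 0.60275655 - 114.3700 * 1.00000000 * 0.32640447 = 27.1221


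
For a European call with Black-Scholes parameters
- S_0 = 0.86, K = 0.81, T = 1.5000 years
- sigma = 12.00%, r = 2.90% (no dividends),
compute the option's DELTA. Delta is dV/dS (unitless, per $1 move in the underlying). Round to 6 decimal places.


d1 = 0.7770199346; d2 = 0.6300505500
phi(d1) = 0.2949886132; exp(-qT) = 1.0000000000; exp(-rT) = 0.9574325541
N(d1) = 0.7814264954
Delta = exp(-qT) * N(d1) = 1.0000000000 * 0.7814264954 = 0.781426

Answer: Delta = 0.781426


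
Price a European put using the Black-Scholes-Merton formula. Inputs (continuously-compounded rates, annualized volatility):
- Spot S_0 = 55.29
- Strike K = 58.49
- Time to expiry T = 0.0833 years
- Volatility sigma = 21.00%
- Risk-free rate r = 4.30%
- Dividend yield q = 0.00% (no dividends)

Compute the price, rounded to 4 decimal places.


Answer: Price = 3.3562

Derivation:
d1 = (ln(S/K) + (r - q + 0.5*sigma^2) * T) / (sigma * sqrt(T)) = -0.83889400
d2 = d1 - sigma * sqrt(T) = -0.89950365
exp(-rT) = 0.99642451; exp(-qT) = 1.00000000
P = K * exp(-rT) * N(-d2) - S_0 * exp(-qT) * N(-d1)
N(-d1) = 0.79923560; N(-d2) = 0.81580777
P = 58.4900 * 0.99642451 * 0.81580777 - 55.2900 * 1.00000000 * 0.79923560 = 3.3562


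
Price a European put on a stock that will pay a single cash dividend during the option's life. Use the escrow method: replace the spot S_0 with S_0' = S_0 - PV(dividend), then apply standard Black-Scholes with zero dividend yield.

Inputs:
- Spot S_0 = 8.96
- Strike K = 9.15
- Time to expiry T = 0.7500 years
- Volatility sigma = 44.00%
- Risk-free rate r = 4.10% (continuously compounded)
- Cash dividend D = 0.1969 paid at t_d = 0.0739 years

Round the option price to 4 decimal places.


PV(D) = D * exp(-r * t_d) = 0.1969 * 0.99697469 = 0.19630432
S_0' = S_0 - PV(D) = 8.9600 - 0.19630432 = 8.76369568
d1 = (ln(S_0'/K) + (r + sigma^2/2)*T) / (sigma*sqrt(T)) = 0.15802029
d2 = d1 - sigma*sqrt(T) = -0.22303089
exp(-rT) = 0.96971797
N(-d1) = 0.43722040; N(-d2) = 0.58824427
P = K * exp(-rT) * N(-d2) - S_0' * N(-d1) = 9.1500 * 0.96971797 * 0.58824427 - 8.76369568 * 0.43722040 = 1.3878

Answer: Price = 1.3878


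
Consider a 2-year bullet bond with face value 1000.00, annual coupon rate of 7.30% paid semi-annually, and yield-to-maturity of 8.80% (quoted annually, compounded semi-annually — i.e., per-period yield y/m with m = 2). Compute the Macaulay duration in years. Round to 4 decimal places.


Coupon per period c = face * coupon_rate / m = 36.500000
Periods per year m = 2; per-period yield y/m = 0.044000
Number of cashflows N = 4
Cashflows (t years, CF_t, discount factor 1/(1+y/m)^(m*t), PV):
  t = 0.5000: CF_t = 36.500000, DF = 0.957854, PV = 34.961686
  t = 1.0000: CF_t = 36.500000, DF = 0.917485, PV = 33.488205
  t = 1.5000: CF_t = 36.500000, DF = 0.878817, PV = 32.076825
  t = 2.0000: CF_t = 1036.500000, DF = 0.841779, PV = 872.503769
Price P = sum_t PV_t = 973.030484
Macaulay numerator sum_t t * PV_t:
  t * PV_t at t = 0.5000: 17.480843
  t * PV_t at t = 1.0000: 33.488205
  t * PV_t at t = 1.5000: 48.115237
  t * PV_t at t = 2.0000: 1745.007538
Macaulay duration D = (sum_t t * PV_t) / P = 1844.091823 / 973.030484 = 1.895205

Answer: Macaulay duration = 1.8952 years
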